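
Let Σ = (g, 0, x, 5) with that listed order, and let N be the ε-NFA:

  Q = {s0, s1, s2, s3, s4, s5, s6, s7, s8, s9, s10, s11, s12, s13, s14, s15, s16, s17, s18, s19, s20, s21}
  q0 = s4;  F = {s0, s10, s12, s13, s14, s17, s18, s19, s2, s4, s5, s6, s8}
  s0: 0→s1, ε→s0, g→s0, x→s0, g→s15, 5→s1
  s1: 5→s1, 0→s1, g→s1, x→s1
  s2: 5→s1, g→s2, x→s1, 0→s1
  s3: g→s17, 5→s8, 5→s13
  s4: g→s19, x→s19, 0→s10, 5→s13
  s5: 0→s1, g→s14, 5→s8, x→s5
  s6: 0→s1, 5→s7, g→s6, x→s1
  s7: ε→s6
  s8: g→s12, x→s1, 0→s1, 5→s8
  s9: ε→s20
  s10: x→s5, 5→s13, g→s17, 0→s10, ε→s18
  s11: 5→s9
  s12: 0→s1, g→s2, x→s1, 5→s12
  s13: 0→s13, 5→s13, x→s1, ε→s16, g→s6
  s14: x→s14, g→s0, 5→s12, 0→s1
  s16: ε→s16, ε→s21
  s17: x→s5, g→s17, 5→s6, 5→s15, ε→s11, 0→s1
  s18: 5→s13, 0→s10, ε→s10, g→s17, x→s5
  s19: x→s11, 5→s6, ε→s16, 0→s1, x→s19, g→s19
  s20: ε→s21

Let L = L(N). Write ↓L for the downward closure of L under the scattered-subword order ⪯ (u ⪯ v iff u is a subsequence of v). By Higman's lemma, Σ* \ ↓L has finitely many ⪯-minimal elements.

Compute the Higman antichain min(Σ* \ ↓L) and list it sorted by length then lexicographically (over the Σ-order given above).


|Q|=22, |F|=13, |δ|=74 (11 ε).
min D↑ (13 st, q0=0, F={4}): 0:g→1,0→2,x→1,5→3 1:g→1,0→4,x→1,5→5 2:g→6,0→2,x→7,5→3 3:g→5,0→3,x→4,5→3 4:g→4,0→4,x→4,5→4 5:g→5,0→4,x→4,5→5 6:g→6,0→4,x→7,5→5 7:g→8,0→4,x→7,5→9 8:g→10,0→4,x→8,5→11 9:g→11,0→4,x→4,5→9 10:g→10,0→4,x→10,5→4 11:g→12,0→4,x→4,5→11 12:g→12,0→4,x→4,5→4 (ε-aug+det+¬).
'g0': run [21, 17, 1] end={s1} — reject; 2/2 del acc.
'x0': |S_i|=[21, 16, 1] end={s1} rej; 2/2 deletions ∈↓L.
'5x': N↓-sim [21, 12, 1] end={s1} — reject; 2/2 deletions ∈↓L.
'0xgg5': N↓-sim [21, 19, 8, 6, 4, 1] end={s1} rej; 5/5 del acc.
4 obstructions.

Antichain: [g0, x0, 5x, 0xgg5].


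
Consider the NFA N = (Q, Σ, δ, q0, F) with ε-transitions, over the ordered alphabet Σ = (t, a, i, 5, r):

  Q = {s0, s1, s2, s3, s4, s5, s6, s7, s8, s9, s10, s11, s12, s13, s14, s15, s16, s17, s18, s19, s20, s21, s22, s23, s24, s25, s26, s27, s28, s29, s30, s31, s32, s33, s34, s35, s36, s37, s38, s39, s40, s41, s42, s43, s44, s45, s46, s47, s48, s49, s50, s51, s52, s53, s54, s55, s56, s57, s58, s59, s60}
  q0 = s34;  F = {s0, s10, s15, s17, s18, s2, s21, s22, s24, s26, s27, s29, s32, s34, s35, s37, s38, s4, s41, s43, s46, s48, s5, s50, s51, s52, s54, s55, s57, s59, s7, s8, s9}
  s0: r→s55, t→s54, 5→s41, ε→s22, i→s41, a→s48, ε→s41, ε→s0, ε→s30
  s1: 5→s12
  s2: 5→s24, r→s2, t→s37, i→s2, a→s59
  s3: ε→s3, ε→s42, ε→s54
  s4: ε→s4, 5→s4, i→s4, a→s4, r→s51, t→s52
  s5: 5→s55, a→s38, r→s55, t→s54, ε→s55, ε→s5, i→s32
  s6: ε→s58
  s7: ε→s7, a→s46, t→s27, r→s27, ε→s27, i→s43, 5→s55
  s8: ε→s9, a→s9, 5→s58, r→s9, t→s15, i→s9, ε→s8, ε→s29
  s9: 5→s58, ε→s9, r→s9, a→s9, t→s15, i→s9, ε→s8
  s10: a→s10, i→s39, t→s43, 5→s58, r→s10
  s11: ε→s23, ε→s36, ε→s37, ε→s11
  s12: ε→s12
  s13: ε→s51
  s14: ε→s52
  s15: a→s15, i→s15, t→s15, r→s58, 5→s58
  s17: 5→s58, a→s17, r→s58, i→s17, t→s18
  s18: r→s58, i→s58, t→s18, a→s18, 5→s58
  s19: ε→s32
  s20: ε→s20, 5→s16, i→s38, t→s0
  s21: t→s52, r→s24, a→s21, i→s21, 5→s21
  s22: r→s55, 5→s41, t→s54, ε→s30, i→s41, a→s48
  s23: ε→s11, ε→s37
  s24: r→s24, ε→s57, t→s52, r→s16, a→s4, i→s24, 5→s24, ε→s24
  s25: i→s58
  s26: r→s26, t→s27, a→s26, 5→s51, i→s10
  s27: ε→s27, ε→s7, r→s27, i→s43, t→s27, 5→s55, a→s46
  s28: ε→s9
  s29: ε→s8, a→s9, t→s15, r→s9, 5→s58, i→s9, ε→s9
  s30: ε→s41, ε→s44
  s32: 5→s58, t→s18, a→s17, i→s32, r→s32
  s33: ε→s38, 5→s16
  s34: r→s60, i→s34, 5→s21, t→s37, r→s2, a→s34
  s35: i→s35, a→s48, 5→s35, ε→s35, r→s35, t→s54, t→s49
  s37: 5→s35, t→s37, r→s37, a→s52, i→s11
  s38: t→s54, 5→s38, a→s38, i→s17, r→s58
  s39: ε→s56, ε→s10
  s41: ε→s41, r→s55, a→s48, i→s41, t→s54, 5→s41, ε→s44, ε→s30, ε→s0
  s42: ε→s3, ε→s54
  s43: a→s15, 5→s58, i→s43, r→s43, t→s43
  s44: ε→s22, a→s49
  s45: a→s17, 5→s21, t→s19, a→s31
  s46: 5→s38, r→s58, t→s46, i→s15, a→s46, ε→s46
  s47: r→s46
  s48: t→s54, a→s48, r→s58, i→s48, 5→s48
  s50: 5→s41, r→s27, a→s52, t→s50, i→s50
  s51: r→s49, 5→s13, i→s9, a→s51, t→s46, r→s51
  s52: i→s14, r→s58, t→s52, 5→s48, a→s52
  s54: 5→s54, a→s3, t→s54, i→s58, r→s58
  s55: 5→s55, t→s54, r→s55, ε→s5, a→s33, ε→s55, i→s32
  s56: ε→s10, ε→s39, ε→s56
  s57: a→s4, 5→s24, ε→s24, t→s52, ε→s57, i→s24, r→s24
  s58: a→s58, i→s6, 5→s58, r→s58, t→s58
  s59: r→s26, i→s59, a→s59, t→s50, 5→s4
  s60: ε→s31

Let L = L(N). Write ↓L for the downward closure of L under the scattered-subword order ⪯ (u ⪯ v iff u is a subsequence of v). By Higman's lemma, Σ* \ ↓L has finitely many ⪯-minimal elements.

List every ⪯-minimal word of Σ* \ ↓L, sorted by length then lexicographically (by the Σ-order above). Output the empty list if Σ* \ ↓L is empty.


|Q|=61, |F|=33, |δ|=245 (59 ε).
min D↑ (27 st, q0=0, F={9}): 0:t→1,a→0,i→0,5→2,r→3 1:t→1,a→4,i→1,5→5,r→1 2:t→4,a→2,i→2,5→2,r→6 3:t→1,a→7,i→3,5→6,r→3 4:t→4,a→4,i→4,5→8,r→9 5:t→10,a→8,i→5,5→5,r→5 6:t→4,a→11,i→6,5→6,r→6 7:t→12,a→7,i→7,5→11,r→13 8:t→10,a→8,i→8,5→8,r→9 9:t→9,a→9,i→9,5→9,r→9 10:t→10,a→10,i→9,5→10,r→9 11:t→4,a→11,i→11,5→11,r→14 12:t→12,a→4,i→12,5→15,r→16 13:t→16,a→13,i→17,5→14,r→13 14:t→18,a→14,i→19,5→14,r→14 15:t→10,a→8,i→15,5→15,r→20 16:t→16,a→18,i→21,5→20,r→16 17:t→21,a→17,i→17,5→9,r→17 18:t→18,a→18,i→22,5→23,r→9 19:t→22,a→19,i→19,5→9,r→19 20:t→10,a→23,i→24,5→20,r→20 21:t→21,a→22,i→21,5→9,r→21 22:t→22,a→22,i→22,5→9,r→9 23:t→10,a→23,i→25,5→23,r→9 24:t→26,a→25,i→24,5→9,r→24 25:t→26,a→25,i→25,5→9,r→9 26:t→26,a→26,i→9,5→9,r→9 [Hopcroft].
'tar': |S_i|=[51, 33, 16, 2] end={s58,s6} — reject; 3/3 single-dels accept.
'5tr': |S_i|=[51, 34, 14, 2] end={s58,s6} ∉↓L; 3/3 deletions ∈↓L.
't5ti': |S_i|=[51, 33, 21, 7, 2] end={s58,s6} rej; 4/4 deletions ∈↓L.
'rari5': |S_i|=[51, 49, 39, 28, 13, 2] end={s58,s6} ∉↓L; 5/5 deletions ∈↓L.
4 words, ⪯-incomp.

A = [tar, 5tr, t5ti, rari5].


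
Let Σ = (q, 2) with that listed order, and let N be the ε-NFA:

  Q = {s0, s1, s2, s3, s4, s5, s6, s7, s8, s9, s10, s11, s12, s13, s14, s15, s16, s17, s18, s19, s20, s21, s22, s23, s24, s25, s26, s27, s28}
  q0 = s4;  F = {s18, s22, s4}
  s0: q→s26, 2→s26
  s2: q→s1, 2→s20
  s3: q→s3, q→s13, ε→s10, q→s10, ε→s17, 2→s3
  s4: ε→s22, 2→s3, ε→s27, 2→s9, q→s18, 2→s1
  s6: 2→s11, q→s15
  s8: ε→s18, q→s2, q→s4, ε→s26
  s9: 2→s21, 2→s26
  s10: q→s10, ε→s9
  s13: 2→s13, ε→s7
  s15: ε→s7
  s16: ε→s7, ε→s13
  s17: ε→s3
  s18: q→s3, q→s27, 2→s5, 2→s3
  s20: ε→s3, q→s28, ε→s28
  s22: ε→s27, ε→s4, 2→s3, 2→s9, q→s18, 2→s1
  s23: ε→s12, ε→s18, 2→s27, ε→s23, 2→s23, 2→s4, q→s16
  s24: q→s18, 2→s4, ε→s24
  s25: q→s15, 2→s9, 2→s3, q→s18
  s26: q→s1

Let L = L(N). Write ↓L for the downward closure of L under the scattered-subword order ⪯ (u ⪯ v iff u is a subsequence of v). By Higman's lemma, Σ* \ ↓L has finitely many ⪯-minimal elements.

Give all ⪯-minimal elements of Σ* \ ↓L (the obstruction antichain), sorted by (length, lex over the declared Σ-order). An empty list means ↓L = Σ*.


|Q|=29, |F|=3, |δ|=60 (20 ε).
min D↑ (3 st, q0=0, F={2}): 0:q→1,2→2 1:q→2,2→2 2:q→2,2→2.
'2': |S_i|=[14, 10] end={s1,s10,s13,s17,s21,s26,s3,s5,s7,s9} rej; 1/1 deletions ∈↓L.
'qq': N↓-sim [14, 12, 10] end={s1,s10,s13,s17,s21,s26,s27,s3,s7,s9} rej; 2/2 del acc.
2 words, ⪯-incomp.

Antichain: [2, qq].


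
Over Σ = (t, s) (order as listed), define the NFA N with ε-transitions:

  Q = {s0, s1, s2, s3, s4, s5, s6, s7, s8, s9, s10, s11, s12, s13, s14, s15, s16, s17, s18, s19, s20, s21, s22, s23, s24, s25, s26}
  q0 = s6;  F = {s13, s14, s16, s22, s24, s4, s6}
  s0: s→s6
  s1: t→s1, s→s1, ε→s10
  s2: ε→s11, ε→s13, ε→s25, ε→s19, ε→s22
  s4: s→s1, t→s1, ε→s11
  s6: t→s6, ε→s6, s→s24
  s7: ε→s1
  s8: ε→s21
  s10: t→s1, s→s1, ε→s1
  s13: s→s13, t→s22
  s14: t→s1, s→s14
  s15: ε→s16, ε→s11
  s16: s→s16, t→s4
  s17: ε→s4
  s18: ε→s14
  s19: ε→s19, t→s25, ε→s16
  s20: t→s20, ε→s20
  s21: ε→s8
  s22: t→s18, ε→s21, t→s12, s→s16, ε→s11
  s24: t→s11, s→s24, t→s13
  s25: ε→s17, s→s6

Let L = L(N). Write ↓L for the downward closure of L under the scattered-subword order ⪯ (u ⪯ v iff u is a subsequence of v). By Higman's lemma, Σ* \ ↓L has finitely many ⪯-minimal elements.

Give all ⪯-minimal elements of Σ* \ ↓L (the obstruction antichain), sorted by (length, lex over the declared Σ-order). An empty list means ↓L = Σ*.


A = [stttt, sttsts].

|Q|=27, |F|=7, |δ|=46 (22 ε).
min D↑ (8 st, q0=0, F={6}): 0:t→0,s→1 1:t→2,s→1 2:t→3,s→2 3:t→4,s→5 4:t→6,s→4 5:t→7,s→5 6:t→6,s→6 7:t→6,s→6 [Hopcroft].
'stttt': |S_i|=[14, 13, 12, 11, 7, 2] end={s1,s10} ∉↓L; 5/5 del acc.
'sttsts': |S_i|=[14, 13, 12, 11, 6, 4, 2] end={s1,s10} ∉↓L; 6/6 deletions ∈↓L.
2 obstructions.


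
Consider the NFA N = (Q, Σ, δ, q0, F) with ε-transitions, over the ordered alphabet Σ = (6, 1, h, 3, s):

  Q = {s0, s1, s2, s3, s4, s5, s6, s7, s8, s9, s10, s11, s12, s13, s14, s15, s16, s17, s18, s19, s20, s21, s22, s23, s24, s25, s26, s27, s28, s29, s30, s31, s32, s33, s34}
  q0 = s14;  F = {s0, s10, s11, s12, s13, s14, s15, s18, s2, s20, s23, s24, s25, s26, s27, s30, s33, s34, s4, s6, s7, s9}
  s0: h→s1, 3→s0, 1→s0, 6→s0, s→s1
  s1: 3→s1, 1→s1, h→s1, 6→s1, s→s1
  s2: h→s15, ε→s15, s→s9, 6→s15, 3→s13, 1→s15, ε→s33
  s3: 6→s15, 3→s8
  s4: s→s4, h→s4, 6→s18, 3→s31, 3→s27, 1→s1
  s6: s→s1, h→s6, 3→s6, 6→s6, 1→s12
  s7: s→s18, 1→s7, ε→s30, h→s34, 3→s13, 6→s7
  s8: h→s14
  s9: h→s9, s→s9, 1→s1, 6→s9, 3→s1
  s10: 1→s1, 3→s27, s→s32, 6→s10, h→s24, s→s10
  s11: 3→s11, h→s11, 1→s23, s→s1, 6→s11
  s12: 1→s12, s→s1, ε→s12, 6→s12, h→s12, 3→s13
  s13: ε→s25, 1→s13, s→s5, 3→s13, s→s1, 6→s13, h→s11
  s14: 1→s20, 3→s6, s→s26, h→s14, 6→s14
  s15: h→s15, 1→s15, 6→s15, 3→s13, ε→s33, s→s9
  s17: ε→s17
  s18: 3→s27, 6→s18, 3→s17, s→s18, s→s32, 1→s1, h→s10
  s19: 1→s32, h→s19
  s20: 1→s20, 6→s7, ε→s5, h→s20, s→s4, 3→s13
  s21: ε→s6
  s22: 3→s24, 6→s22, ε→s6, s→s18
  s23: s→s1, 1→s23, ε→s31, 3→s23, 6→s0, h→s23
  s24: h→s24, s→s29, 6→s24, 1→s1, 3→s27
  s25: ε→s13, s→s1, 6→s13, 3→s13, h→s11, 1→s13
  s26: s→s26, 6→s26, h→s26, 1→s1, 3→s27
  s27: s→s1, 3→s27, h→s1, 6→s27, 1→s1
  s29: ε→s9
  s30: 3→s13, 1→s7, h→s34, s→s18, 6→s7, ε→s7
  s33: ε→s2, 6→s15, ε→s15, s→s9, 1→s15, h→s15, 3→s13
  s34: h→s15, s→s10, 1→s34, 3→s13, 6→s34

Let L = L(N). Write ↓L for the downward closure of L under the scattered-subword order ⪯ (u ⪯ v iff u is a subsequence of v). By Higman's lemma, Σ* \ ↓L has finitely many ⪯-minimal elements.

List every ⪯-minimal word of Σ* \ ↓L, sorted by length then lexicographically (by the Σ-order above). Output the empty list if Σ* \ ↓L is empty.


|Q|=35, |F|=22, |δ|=144 (16 ε).
min D↑ (19 st, q0=0, F={8}): 0:6→0,1→1,h→0,3→2,s→3 1:6→4,1→1,h→1,3→5,s→6 2:6→2,1→7,h→2,3→2,s→8 3:6→3,1→8,h→3,3→9,s→3 4:6→4,1→4,h→10,3→5,s→11 5:6→5,1→5,h→12,3→5,s→8 6:6→11,1→8,h→6,3→9,s→6 7:6→7,1→7,h→7,3→5,s→8 8:6→8,1→8,h→8,3→8,s→8 9:6→9,1→8,h→8,3→9,s→8 10:6→10,1→10,h→13,3→5,s→14 11:6→11,1→8,h→14,3→9,s→11 12:6→12,1→15,h→12,3→12,s→8 13:6→13,1→13,h→13,3→5,s→16 14:6→14,1→8,h→17,3→9,s→14 15:6→18,1→15,h→15,3→15,s→8 16:6→16,1→8,h→16,3→8,s→16 17:6→17,1→8,h→17,3→9,s→16 18:6→18,1→18,h→8,3→18,s→8 [Hopcroft].
'3s': N↓-sim [28, 12, 2] end={s1,s5} rej; 2/2 del acc.
's1': run [28, 13, 1] end={s1} — reject; 2/2 deletions ∈↓L.
's3h': run [28, 13, 4, 1] end={s1} rej; 3/3 del acc.
'16hhs3': run [28, 25, 23, 19, 16, 4, 1] end={s1} ∉↓L; 6/6 deletions ∈↓L.
'13h16h': run [28, 25, 10, 5, 4, 2, 1] end={s1} ∉↓L; 6/6 single-dels accept.
5 minimals (antichain).

Antichain: [3s, s1, s3h, 16hhs3, 13h16h].


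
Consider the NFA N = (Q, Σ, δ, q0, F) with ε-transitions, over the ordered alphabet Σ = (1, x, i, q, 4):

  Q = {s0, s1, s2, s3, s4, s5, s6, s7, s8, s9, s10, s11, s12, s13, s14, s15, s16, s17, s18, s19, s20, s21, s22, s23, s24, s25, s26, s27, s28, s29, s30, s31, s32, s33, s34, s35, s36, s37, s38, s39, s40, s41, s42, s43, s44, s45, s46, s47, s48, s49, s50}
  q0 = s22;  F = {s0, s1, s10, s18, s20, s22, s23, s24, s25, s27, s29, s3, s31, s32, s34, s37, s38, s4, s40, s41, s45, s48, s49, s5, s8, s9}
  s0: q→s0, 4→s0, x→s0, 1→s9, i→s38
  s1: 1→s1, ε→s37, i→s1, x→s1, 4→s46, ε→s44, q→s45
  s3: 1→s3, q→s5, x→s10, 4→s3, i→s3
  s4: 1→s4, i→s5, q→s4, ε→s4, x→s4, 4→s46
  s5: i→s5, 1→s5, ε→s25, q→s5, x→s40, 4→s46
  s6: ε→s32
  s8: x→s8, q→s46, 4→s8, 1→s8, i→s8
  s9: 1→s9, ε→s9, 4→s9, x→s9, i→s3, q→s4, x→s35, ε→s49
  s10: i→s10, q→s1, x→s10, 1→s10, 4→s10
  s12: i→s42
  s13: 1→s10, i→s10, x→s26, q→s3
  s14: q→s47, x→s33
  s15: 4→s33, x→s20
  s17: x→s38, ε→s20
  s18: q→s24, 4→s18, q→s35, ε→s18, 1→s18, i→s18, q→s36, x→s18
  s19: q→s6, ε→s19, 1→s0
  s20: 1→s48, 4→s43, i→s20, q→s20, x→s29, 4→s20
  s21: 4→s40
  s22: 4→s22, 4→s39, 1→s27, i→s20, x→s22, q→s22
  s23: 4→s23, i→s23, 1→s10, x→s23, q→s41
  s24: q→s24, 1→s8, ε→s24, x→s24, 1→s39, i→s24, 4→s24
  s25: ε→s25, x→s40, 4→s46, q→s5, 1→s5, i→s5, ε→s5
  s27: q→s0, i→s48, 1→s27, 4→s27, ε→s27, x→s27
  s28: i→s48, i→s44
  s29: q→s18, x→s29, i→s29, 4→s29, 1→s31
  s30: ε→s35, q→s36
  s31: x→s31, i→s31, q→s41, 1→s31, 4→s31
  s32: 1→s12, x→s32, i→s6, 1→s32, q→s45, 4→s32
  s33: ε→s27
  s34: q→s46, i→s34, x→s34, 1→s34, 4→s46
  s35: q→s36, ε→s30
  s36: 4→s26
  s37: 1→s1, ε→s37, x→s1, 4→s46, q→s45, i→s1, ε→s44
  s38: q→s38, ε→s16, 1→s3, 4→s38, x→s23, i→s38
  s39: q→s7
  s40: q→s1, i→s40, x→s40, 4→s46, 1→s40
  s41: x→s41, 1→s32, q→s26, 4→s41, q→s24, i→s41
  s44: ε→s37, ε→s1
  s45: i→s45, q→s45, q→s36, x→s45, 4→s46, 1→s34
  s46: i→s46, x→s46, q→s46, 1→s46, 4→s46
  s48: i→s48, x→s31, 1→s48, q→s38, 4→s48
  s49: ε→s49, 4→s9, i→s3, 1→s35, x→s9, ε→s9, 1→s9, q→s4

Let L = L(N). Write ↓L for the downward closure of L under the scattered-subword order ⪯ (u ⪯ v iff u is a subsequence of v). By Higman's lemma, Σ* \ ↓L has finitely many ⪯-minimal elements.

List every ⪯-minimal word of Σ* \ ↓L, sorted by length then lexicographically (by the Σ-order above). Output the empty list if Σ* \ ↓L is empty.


|Q|=51, |F|=26, |δ|=188 (24 ε).
min D↑ (24 st, q0=0, F={18}): 0:1→1,x→0,i→2,q→0,4→0 1:1→1,x→1,i→3,q→4,4→1 2:1→3,x→5,i→2,q→2,4→2 3:1→3,x→6,i→3,q→7,4→3 4:1→8,x→4,i→7,q→4,4→4 5:1→6,x→5,i→5,q→9,4→5 6:1→6,x→6,i→6,q→10,4→6 7:1→11,x→12,i→7,q→7,4→7 8:1→8,x→8,i→11,q→13,4→8 9:1→9,x→9,i→9,q→14,4→9 10:1→15,x→10,i→10,q→14,4→10 11:1→11,x→16,i→11,q→17,4→11 12:1→16,x→12,i→12,q→10,4→12 13:1→13,x→13,i→17,q→13,4→18 14:1→19,x→14,i→14,q→14,4→14 15:1→15,x→15,i→15,q→20,4→15 16:1→16,x→16,i→16,q→21,4→16 17:1→17,x→22,i→17,q→17,4→18 18:1→18,x→18,i→18,q→18,4→18 19:1→19,x→19,i→19,q→18,4→19 20:1→23,x→20,i→20,q→20,4→18 21:1→21,x→21,i→21,q→20,4→18 22:1→22,x→22,i→22,q→21,4→18 23:1→23,x→23,i→23,q→18,4→18.
'1q1q4': N↓-sim [39, 35, 31, 25, 13, 2] end={s26,s46} ∉↓L; 5/5 del acc.
'ixqq1q': N↓-sim [39, 33, 25, 20, 11, 5, 2] end={s46,s7} rej; 6/6 deletions ∈↓L.
2 words, ⪯-incomp.

min(Σ*\↓L) = [1q1q4, ixqq1q].


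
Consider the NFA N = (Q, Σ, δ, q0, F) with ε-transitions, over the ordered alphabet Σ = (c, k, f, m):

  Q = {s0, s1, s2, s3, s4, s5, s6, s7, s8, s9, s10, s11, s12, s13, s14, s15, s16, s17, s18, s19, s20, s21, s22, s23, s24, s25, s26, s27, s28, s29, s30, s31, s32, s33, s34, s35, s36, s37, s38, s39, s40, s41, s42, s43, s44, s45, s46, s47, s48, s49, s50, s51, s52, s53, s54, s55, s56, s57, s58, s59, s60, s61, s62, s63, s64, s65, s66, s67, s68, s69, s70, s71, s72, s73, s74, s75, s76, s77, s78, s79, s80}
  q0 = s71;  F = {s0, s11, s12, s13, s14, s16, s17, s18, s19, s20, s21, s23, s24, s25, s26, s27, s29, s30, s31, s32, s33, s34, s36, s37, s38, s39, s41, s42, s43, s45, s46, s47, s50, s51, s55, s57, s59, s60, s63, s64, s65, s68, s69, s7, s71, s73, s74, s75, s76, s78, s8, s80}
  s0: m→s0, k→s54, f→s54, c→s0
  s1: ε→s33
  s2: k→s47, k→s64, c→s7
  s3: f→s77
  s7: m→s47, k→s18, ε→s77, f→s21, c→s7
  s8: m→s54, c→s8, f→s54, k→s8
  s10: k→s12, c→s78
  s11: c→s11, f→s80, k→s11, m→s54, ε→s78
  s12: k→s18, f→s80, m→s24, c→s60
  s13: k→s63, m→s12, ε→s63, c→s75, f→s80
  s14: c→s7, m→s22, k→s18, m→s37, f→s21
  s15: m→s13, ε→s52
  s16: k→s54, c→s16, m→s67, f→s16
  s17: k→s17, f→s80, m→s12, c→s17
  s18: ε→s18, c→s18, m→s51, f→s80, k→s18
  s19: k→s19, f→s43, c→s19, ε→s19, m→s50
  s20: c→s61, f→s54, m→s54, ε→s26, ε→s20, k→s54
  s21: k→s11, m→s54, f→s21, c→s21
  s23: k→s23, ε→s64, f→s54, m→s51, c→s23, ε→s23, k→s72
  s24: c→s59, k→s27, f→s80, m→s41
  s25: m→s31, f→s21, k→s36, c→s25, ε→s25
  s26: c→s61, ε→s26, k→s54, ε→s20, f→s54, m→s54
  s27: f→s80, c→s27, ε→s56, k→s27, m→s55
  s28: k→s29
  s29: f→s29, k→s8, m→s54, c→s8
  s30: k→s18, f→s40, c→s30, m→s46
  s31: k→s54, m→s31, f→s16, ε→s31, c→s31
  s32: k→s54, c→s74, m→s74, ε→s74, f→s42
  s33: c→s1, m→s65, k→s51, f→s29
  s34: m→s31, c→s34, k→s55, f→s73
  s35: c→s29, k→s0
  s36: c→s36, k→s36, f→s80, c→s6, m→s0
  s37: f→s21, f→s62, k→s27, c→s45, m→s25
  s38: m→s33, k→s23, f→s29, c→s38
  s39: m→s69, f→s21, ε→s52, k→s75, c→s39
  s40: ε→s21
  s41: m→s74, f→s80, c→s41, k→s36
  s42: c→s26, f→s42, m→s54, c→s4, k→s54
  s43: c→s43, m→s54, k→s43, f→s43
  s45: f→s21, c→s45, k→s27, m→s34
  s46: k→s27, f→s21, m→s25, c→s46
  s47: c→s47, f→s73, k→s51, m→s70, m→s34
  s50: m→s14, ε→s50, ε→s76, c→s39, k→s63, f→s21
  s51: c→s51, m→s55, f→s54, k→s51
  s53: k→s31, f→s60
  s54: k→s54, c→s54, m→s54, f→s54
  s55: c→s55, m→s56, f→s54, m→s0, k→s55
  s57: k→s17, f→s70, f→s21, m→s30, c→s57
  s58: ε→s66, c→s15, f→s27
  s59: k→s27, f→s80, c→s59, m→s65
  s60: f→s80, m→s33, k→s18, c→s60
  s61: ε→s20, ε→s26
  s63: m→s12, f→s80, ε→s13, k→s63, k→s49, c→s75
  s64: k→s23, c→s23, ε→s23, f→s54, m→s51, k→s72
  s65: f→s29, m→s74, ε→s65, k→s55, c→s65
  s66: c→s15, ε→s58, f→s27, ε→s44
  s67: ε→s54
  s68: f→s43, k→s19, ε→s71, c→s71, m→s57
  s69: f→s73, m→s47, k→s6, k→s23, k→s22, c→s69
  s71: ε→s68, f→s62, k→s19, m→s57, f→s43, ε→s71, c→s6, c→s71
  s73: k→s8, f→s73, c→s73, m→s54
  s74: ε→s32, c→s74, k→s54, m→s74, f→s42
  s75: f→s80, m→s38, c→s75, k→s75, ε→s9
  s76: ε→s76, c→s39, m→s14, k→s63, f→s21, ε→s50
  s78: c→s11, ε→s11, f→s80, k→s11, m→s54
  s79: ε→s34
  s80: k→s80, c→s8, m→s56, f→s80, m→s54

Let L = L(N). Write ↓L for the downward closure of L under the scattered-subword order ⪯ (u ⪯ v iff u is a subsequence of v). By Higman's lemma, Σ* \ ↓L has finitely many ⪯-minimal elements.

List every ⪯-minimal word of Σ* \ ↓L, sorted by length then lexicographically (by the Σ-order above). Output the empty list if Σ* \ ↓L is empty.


|Q|=81, |F|=52, |δ|=282 (39 ε).
min D↑ (46 st, q0=0, F={5}): 0:c→0,k→1,f→2,m→3 1:c→1,k→1,f→2,m→4 2:c→2,k→2,f→2,m→5 3:c→3,k→6,f→7,m→8 4:c→9,k→10,f→7,m→11 5:c→5,k→5,f→5,m→5 6:c→6,k→6,f→12,m→13 7:c→7,k→14,f→7,m→5 8:c→8,k→15,f→7,m→16 9:c→9,k→17,f→7,m→18 10:c→17,k→10,f→12,m→13 11:c→19,k→15,f→7,m→20 12:c→21,k→12,f→12,m→5 13:c→22,k→15,f→12,m→23 14:c→14,k→14,f→12,m→5 15:c→15,k→15,f→12,m→24 16:c→16,k→25,f→7,m→26 17:c→17,k→17,f→12,m→27 18:c→18,k→28,f→29,m→30 19:c→19,k→15,f→7,m→30 20:c→31,k→25,f→7,m→26 21:c→21,k→21,f→5,m→5 22:c→22,k→15,f→12,m→32 23:c→33,k→25,f→12,m→34 24:c→24,k→24,f→5,m→35 25:c→25,k→25,f→12,m→35 26:c→26,k→36,f→7,m→37 27:c→27,k→28,f→38,m→32 28:c→28,k→28,f→5,m→24 29:c→29,k→21,f→29,m→5 30:c→30,k→24,f→29,m→39 31:c→31,k→25,f→7,m→39 32:c→32,k→24,f→38,m→40 33:c→33,k→25,f→12,m→40 34:c→34,k→36,f→12,m→41 35:c→35,k→35,f→5,m→42 36:c→36,k→36,f→12,m→42 37:c→37,k→5,f→43,m→37 38:c→21,k→21,f→38,m→5 39:c→39,k→35,f→29,m→37 40:c→40,k→35,f→38,m→41 41:c→41,k→5,f→44,m→41 42:c→42,k→5,f→5,m→42 43:c→43,k→5,f→43,m→5 44:c→45,k→5,f→44,m→5 45:c→45,k→5,f→5,m→5 (ε-aug+det+¬).
'fm': run [68, 20, 3] end={s54,s56,s67} — reject; 2/2 del acc.
'mkfcf': run [68, 64, 40, 10, 6, 1] end={s54} — reject; 5/5 deletions ∈↓L.
'mmkmf': run [68, 64, 53, 17, 5, 1] end={s54} rej; 5/5 single-dels accept.
'kmcmkf': run [68, 62, 59, 49, 31, 11, 1] end={s54} — reject; 6/6 deletions ∈↓L.
'mmmmmk': N↓-sim [68, 64, 53, 40, 28, 13, 1] end={s54} ∉↓L; 6/6 deletions ∈↓L.
5 minimals (antichain).

Antichain: [fm, mkfcf, mmkmf, kmcmkf, mmmmmk].


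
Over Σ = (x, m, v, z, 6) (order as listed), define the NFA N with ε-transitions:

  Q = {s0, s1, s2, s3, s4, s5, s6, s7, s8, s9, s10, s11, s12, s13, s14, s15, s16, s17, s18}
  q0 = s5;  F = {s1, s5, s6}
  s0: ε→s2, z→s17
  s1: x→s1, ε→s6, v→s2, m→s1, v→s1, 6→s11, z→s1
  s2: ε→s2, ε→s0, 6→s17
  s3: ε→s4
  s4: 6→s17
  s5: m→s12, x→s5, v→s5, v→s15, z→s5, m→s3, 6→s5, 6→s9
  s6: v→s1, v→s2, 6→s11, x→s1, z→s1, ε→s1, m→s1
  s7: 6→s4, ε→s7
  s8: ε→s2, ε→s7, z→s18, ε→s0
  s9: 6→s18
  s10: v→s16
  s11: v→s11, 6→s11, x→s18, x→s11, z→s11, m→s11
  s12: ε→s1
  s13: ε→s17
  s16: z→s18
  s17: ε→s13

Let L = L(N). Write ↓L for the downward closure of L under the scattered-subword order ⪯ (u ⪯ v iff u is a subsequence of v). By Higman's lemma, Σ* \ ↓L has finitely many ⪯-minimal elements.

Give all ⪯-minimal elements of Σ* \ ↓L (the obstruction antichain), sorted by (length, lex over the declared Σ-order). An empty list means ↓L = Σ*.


|Q|=19, |F|=3, |δ|=47 (13 ε).
min D↑ (3 st, q0=0, F={2}): 0:x→0,m→1,v→0,z→0,6→0 1:x→1,m→1,v→1,z→1,6→2 2:x→2,m→2,v→2,z→2,6→2.
'm6': run [14, 11, 4] end={s11,s13,s17,s18} ∉↓L; 2/2 single-dels accept.
1 words, ⪯-incomp.

min(Σ*\↓L) = [m6].


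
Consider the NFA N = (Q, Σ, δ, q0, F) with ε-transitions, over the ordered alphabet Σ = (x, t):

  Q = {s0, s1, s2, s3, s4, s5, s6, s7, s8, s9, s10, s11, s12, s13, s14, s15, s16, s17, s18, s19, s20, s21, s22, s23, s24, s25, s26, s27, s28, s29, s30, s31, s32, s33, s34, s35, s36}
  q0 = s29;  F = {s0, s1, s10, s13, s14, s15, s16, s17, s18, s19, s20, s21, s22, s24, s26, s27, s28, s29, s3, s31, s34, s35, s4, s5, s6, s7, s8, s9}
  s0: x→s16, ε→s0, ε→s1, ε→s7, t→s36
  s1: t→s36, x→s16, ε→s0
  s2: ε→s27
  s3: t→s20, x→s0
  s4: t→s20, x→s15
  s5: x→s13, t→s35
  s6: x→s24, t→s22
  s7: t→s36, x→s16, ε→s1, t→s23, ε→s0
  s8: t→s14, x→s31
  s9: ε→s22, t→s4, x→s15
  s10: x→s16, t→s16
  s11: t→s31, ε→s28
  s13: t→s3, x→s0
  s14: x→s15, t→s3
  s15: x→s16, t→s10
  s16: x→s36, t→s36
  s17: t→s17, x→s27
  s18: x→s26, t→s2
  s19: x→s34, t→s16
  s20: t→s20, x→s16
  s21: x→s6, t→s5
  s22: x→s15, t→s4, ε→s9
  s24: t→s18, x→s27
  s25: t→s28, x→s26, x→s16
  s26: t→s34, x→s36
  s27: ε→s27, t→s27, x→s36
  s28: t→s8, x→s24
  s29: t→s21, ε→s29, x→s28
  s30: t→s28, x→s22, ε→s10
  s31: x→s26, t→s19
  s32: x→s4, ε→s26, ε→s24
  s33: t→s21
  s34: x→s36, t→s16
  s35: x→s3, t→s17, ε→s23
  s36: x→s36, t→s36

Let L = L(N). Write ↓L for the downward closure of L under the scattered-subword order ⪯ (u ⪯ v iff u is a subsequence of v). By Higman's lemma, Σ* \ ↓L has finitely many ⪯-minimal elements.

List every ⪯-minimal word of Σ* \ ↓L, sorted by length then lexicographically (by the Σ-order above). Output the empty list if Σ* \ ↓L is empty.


min(Σ*\↓L) = [xxxx, xxttx, ttxxt, xtxttt, xtttxt, ttttxx].

|Q|=37, |F|=28, |δ|=83 (16 ε).
min D↑ (26 st, q0=0, F={14}): 0:x→1,t→2 1:x→3,t→4 2:x→5,t→6 3:x→7,t→8 4:x→9,t→10 5:x→3,t→11 6:x→12,t→13 7:x→14,t→7 8:x→15,t→7 9:x→15,t→16 10:x→17,t→18 11:x→17,t→19 12:x→20,t→18 13:x→18,t→21 14:x→14,t→14 15:x→14,t→22 16:x→22,t→23 17:x→23,t→24 18:x→20,t→25 19:x→17,t→25 20:x→23,t→14 21:x→7,t→21 22:x→14,t→23 23:x→14,t→14 24:x→23,t→23 25:x→23,t→25.
'xxxx': run [31, 26, 16, 5, 1] end={s36} ∉↓L; 4/4 single-dels accept.
'xxttx': |S_i|=[31, 26, 16, 10, 5, 1] end={s36} rej; 5/5 del acc.
'ttxxt': run [31, 29, 24, 14, 6, 2] end={s23,s36} rej; 5/5 del acc.
'xtxttt': run [31, 26, 22, 12, 6, 2, 1] end={s36} rej; 6/6 deletions ∈↓L.
'xtttxt': |S_i|=[31, 26, 22, 16, 10, 6, 2] end={s23,s36} ∉↓L; 6/6 deletions ∈↓L.
'ttttxx': |S_i|=[31, 29, 24, 16, 7, 3, 1] end={s36} rej; 6/6 del acc.
6 words, ⪯-incomp.


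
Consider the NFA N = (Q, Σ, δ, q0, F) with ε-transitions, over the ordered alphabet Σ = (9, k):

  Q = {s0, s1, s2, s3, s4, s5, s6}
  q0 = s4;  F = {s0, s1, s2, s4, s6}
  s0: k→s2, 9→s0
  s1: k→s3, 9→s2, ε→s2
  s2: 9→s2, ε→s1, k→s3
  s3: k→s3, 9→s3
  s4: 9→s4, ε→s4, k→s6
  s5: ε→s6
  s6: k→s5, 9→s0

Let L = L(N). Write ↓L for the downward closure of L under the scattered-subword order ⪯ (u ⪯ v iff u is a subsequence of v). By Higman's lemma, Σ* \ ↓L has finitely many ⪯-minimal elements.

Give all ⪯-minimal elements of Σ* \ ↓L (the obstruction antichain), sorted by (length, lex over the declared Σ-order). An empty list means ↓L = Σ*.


min(Σ*\↓L) = [k9kk].

|Q|=7, |F|=5, |δ|=16 (4 ε).
min D↑ (5 st, q0=0, F={4}): 0:9→0,k→1 1:9→2,k→1 2:9→2,k→3 3:9→3,k→4 4:9→4,k→4.
'k9kk': run [7, 6, 4, 3, 1] end={s3} rej; 4/4 deletions ∈↓L.
1 words, ⪯-incomp.


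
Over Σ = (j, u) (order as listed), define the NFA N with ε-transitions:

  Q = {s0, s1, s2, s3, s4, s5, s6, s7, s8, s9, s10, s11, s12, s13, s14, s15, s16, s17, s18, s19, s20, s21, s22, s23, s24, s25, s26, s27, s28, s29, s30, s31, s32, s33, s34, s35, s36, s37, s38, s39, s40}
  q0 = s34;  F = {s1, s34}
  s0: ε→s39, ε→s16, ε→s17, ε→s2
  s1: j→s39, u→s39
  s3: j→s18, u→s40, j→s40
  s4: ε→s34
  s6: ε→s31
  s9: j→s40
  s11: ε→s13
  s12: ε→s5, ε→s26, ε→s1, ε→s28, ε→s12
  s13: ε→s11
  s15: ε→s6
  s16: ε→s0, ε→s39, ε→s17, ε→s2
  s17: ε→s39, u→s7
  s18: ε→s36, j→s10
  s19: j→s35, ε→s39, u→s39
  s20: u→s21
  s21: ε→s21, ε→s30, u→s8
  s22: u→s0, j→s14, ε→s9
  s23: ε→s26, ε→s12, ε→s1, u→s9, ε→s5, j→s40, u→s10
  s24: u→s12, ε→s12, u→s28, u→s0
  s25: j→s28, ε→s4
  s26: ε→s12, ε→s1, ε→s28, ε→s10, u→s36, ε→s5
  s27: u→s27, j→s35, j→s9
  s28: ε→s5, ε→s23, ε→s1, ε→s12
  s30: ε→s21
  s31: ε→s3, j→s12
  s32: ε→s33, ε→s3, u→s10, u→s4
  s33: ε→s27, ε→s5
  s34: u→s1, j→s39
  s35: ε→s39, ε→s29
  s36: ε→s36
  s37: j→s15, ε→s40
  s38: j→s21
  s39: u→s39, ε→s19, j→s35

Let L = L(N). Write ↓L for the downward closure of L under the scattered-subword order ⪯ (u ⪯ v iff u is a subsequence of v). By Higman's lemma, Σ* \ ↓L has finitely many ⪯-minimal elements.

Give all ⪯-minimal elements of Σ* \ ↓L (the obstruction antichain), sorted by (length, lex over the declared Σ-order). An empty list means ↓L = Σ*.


A = [j, uu].

|Q|=41, |F|=2, |δ|=84 (50 ε).
min D↑ (3 st, q0=0, F={1}): 0:j→1,u→2 1:j→1,u→1 2:j→1,u→1 [Hopcroft].
'j': |S_i|=[6, 4] end={s19,s29,s35,s39} rej; 1/1 del acc.
'uu': N↓-sim [6, 5, 4] end={s19,s29,s35,s39} rej; 2/2 single-dels accept.
2 minimals (antichain).


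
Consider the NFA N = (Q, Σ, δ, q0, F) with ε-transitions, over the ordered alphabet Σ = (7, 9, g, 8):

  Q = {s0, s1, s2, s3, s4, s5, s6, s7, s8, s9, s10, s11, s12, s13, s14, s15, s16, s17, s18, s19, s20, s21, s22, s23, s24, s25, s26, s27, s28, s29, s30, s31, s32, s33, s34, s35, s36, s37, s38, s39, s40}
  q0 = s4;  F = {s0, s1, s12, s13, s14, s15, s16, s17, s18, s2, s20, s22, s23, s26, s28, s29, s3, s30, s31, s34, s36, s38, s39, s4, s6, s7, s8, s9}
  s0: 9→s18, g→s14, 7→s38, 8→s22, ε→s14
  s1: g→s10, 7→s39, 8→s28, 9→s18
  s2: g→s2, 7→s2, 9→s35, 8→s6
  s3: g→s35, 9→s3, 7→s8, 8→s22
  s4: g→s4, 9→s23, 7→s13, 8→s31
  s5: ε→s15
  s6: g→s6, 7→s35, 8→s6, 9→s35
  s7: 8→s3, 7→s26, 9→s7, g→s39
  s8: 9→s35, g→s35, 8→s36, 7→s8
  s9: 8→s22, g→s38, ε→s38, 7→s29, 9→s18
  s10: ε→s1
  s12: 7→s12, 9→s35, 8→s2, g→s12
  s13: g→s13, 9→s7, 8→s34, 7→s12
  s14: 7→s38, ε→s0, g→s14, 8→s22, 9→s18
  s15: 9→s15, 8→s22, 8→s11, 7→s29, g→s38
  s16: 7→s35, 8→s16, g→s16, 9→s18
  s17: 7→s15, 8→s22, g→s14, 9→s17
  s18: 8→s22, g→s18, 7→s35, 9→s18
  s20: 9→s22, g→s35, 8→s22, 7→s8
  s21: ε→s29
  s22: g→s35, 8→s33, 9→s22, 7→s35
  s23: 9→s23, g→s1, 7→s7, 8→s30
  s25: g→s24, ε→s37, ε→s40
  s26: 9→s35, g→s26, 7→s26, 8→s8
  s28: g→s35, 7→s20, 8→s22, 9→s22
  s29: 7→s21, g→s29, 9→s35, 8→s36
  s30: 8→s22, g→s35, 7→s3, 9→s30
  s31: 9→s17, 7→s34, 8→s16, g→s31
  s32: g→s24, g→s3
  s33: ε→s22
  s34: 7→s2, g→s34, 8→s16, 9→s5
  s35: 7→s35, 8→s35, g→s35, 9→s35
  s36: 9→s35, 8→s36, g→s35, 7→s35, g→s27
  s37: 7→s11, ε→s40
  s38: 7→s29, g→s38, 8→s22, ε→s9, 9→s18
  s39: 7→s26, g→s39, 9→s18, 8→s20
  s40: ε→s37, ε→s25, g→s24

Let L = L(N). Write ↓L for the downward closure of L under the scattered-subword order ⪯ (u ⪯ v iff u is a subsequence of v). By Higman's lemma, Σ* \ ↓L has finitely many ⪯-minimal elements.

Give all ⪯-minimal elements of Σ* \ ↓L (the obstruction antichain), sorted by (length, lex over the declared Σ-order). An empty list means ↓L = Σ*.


A = [779, 98g, 887, 9g97].

|Q|=41, |F|=28, |δ|=136 (13 ε).
min D↑ (27 st, q0=0, F={11}): 0:7→1,9→2,g→0,8→3 1:7→4,9→5,g→1,8→6 2:7→5,9→2,g→7,8→8 3:7→6,9→9,g→3,8→10 4:7→4,9→11,g→4,8→12 5:7→13,9→5,g→14,8→15 6:7→12,9→16,g→6,8→10 7:7→14,9→17,g→7,8→18 8:7→15,9→8,g→11,8→19 9:7→16,9→9,g→20,8→19 10:7→11,9→17,g→10,8→10 11:7→11,9→11,g→11,8→11 12:7→12,9→11,g→12,8→21 13:7→13,9→11,g→13,8→22 14:7→13,9→17,g→14,8→23 15:7→22,9→15,g→11,8→19 16:7→24,9→16,g→25,8→19 17:7→11,9→17,g→17,8→19 18:7→23,9→19,g→11,8→19 19:7→11,9→19,g→11,8→19 20:7→25,9→17,g→20,8→19 21:7→11,9→11,g→21,8→21 22:7→22,9→11,g→11,8→26 23:7→22,9→19,g→11,8→19 24:7→24,9→11,g→24,8→26 25:7→24,9→17,g→25,8→19 26:7→11,9→11,g→11,8→26 (ε-aug+det+¬).
'779': |S_i|=[35, 25, 10, 1] end={s35} — reject; 3/3 single-dels accept.
'98g': N↓-sim [35, 27, 11, 2] end={s27,s35} ∉↓L; 3/3 single-dels accept.
'887': run [35, 26, 9, 1] end={s35} rej; 3/3 deletions ∈↓L.
'9g97': N↓-sim [35, 27, 19, 4, 1] end={s35} — reject; 4/4 del acc.
4 minimals (antichain).


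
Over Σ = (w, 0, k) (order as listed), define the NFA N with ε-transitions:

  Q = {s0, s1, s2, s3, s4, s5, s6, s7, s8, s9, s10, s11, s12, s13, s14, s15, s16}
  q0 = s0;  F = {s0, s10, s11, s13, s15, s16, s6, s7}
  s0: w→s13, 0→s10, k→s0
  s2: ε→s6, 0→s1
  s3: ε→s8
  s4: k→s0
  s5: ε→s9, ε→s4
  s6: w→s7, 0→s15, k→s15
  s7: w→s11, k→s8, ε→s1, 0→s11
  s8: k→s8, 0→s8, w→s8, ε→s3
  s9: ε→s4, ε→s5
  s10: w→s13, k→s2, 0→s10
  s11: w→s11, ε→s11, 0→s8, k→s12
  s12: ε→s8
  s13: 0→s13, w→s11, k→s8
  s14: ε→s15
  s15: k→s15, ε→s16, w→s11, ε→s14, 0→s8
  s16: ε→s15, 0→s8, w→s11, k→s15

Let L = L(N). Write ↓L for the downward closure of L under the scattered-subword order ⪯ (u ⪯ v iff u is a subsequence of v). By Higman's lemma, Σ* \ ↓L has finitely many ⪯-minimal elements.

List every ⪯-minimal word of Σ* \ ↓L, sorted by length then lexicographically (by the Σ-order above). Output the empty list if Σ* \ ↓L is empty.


|Q|=17, |F|=8, |δ|=43 (14 ε).
min D↑ (8 st, q0=0, F={4}): 0:w→1,0→2,k→0 1:w→3,0→1,k→4 2:w→1,0→2,k→5 3:w→3,0→4,k→4 4:w→4,0→4,k→4 5:w→6,0→7,k→7 6:w→3,0→3,k→4 7:w→3,0→4,k→7 (ε-aug+det+¬).
'wk': run [14, 7, 3] end={s12,s3,s8} — reject; 2/2 single-dels accept.
'ww0': run [14, 7, 4, 2] end={s3,s8} — reject; 3/3 del acc.
'0k00': run [14, 13, 11, 8, 2] end={s3,s8} — reject; 4/4 deletions ∈↓L.
'0kk0': run [14, 13, 11, 7, 2] end={s3,s8} — reject; 4/4 del acc.
4 words, ⪯-incomp.

min(Σ*\↓L) = [wk, ww0, 0k00, 0kk0].


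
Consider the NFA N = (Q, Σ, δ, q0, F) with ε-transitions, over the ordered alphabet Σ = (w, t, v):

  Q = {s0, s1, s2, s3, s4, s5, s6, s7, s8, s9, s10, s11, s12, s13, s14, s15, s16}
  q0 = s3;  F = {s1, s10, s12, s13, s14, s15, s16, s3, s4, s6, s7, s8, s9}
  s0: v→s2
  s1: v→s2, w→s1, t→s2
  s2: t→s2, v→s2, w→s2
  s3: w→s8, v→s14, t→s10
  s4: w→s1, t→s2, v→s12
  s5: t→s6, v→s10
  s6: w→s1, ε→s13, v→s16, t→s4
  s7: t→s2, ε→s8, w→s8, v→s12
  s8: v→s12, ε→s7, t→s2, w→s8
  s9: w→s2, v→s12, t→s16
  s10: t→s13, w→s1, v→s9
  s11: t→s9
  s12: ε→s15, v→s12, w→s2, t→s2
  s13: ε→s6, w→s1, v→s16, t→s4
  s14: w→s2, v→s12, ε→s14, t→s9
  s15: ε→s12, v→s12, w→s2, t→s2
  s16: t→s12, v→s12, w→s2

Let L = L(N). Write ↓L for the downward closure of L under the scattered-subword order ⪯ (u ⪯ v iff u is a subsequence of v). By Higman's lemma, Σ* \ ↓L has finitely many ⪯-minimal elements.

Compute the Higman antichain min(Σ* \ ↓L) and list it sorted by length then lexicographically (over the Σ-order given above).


|Q|=17, |F|=13, |δ|=53 (7 ε).
min D↑ (11 st, q0=0, F={4}): 0:w→1,t→2,v→3 1:w→1,t→4,v→5 2:w→6,t→7,v→8 3:w→4,t→8,v→5 4:w→4,t→4,v→4 5:w→4,t→4,v→5 6:w→6,t→4,v→4 7:w→6,t→9,v→10 8:w→4,t→10,v→5 9:w→6,t→4,v→5 10:w→4,t→5,v→5 [Hopcroft].
'wt': run [14, 6, 1] end={s2} ∉↓L; 2/2 del acc.
'vw': run [14, 6, 1] end={s2} ∉↓L; 2/2 single-dels accept.
'twv': |S_i|=[14, 10, 2, 1] end={s2} ∉↓L; 3/3 single-dels accept.
'vvt': N↓-sim [14, 6, 3, 1] end={s2} rej; 3/3 single-dels accept.
'tttt': |S_i|=[14, 10, 8, 5, 1] end={s2} ∉↓L; 4/4 del acc.
5 obstructions.

Antichain: [wt, vw, twv, vvt, tttt].


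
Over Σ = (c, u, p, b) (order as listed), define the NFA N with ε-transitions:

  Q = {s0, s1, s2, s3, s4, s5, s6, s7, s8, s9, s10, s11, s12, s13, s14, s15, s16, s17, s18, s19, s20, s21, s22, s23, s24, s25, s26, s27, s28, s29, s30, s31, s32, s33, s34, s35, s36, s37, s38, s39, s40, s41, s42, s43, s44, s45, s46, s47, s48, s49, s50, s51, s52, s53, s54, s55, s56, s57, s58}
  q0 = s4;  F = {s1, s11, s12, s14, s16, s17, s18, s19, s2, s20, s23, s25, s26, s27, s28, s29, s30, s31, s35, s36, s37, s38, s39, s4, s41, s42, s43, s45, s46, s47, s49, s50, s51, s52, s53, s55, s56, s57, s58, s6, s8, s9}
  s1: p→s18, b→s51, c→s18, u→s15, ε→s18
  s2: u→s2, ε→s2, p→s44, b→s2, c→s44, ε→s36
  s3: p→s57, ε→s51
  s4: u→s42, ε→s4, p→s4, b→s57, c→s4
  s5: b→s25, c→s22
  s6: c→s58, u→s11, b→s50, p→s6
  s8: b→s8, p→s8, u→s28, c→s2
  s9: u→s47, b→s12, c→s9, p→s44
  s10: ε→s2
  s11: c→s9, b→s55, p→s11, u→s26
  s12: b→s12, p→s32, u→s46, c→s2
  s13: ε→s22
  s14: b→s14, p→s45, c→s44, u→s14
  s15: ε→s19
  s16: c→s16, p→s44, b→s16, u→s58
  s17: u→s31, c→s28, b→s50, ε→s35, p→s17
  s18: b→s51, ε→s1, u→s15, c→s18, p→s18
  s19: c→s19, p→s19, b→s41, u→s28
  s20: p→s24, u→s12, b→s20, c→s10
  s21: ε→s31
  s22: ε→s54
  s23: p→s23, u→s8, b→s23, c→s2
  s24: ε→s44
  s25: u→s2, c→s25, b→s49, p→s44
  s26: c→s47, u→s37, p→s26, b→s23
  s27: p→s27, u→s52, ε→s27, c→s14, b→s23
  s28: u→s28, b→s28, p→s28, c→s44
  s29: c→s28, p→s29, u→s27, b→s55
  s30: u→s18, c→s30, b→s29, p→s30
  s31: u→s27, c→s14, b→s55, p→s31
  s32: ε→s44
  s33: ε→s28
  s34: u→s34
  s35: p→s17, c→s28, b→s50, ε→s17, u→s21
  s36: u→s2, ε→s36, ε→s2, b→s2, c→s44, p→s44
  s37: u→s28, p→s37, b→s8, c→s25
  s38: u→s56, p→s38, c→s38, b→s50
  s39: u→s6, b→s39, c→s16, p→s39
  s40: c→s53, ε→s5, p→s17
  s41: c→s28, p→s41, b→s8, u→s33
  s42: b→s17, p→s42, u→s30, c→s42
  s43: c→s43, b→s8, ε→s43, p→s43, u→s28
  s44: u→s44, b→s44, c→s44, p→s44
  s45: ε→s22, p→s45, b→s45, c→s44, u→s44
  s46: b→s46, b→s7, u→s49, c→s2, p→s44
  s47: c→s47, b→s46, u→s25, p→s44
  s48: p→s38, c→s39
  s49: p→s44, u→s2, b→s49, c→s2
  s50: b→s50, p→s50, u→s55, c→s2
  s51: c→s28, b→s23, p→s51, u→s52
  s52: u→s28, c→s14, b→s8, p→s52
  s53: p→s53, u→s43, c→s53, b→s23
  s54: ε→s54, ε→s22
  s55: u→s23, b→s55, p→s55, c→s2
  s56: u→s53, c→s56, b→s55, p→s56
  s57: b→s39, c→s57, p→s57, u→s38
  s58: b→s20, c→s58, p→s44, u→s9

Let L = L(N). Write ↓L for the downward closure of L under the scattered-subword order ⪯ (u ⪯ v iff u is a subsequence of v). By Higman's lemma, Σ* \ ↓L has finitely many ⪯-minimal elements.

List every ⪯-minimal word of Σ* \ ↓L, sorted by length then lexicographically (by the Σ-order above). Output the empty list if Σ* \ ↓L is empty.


Antichain: [ubcc, bbcp, uuuuuc, ubucpu].

|Q|=59, |F|=42, |δ|=205 (24 ε).
min D↑ (40 st, q0=0, F={19}): 0:c→0,u→1,p→0,b→2 1:c→1,u→3,p→1,b→4 2:c→2,u→5,p→2,b→6 3:c→3,u→7,p→3,b→8 4:c→9,u→10,p→4,b→11 5:c→5,u→12,p→5,b→11 6:c→13,u→14,p→6,b→6 7:c→7,u→15,p→7,b→16 8:c→9,u→17,p→8,b→18 9:c→19,u→9,p→9,b→9 10:c→20,u→17,p→10,b→18 11:c→21,u→18,p→11,b→11 12:c→12,u→22,p→12,b→18 13:c→13,u→23,p→19,b→13 14:c→23,u→24,p→14,b→11 15:c→15,u→9,p→15,b→25 16:c→9,u→26,p→16,b→27 17:c→20,u→26,p→17,b→27 18:c→21,u→27,p→18,b→18 19:c→19,u→19,p→19,b→19 20:c→19,u→20,p→28,b→20 21:c→19,u→21,p→19,b→21 22:c→22,u→29,p→22,b→27 23:c→23,u→30,p→19,b→31 24:c→30,u→32,p→24,b→18 25:c→9,u→9,p→25,b→33 26:c→20,u→9,p→26,b→33 27:c→21,u→33,p→27,b→27 28:c→19,u→19,p→28,b→28 29:c→29,u→9,p→29,b→33 30:c→30,u→34,p→19,b→35 31:c→21,u→35,p→19,b→31 32:c→34,u→36,p→32,b→27 33:c→21,u→9,p→33,b→33 34:c→34,u→37,p→19,b→38 35:c→21,u→38,p→19,b→35 36:c→37,u→9,p→36,b→33 37:c→37,u→21,p→19,b→39 38:c→21,u→39,p→19,b→38 39:c→21,u→21,p→19,b→39 [Hopcroft].
'ubcc': run [52, 48, 30, 9, 1] end={s44} — reject; 4/4 deletions ∈↓L.
'bbcp': run [52, 45, 30, 16, 3] end={s24,s32,s44} ∉↓L; 4/4 del acc.
'uuuuuc': |S_i|=[52, 48, 38, 28, 18, 9, 1] end={s44} ∉↓L; 6/6 deletions ∈↓L.
'ubucpu': |S_i|=[52, 48, 30, 21, 7, 4, 1] end={s44} — reject; 6/6 del acc.
4 obstructions.
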